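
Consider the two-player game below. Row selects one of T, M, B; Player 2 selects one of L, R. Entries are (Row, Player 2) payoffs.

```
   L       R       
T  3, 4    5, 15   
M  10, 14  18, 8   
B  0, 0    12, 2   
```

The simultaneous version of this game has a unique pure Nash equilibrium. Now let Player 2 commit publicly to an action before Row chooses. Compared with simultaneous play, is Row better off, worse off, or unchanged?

Work backward from Row's decision.
- L: Row compares 3, 10, 0 and picks M; Player 2 would get 14.
- R: Row compares 5, 18, 12 and picks M; Player 2 would get 8.
Player 2's induced payoffs are 14, 8, so Player 2 commits to L. Subgame-perfect outcome: (M, L) with payoffs (10, 14).
Under simultaneous play:
Row's best replies: L→M; R→M.
Player 2's best replies: T→R; M→L; B→R.
The unique mutual best reply is (M, L), giving (10, 14).
Row earns 10 sequentially versus 10 at the Nash outcome: unchanged.

unchanged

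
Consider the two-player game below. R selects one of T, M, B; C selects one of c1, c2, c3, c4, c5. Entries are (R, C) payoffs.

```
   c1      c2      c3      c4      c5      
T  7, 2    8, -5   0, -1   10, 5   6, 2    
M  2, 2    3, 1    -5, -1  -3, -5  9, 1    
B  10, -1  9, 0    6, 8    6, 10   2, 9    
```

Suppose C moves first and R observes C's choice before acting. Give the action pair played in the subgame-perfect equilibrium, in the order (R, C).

Work backward from R's decision.
- c1: R compares 7, 2, 10 and picks B; C would get -1.
- c2: R compares 8, 3, 9 and picks B; C would get 0.
- c3: R compares 0, -5, 6 and picks B; C would get 8.
- c4: R compares 10, -3, 6 and picks T; C would get 5.
- c5: R compares 6, 9, 2 and picks M; C would get 1.
C's induced payoffs are -1, 0, 8, 5, 1, so C commits to c3. Subgame-perfect outcome: (B, c3) with payoffs (6, 8).

(B, c3)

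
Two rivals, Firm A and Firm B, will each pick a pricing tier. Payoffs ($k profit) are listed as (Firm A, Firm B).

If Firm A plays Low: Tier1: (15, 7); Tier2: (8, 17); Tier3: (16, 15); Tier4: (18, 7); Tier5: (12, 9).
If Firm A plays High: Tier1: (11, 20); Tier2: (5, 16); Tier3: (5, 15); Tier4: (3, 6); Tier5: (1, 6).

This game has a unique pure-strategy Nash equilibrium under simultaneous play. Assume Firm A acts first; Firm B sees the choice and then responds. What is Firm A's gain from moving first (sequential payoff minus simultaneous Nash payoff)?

Work backward from Firm B's decision.
- Low: BR = Tier2, leader payoff 8.
- High: BR = Tier1, leader payoff 11.
Among 8, 11, the best is 11 at High. Subgame-perfect outcome: (High, Tier1) with payoffs (11, 20).
Under simultaneous play:
Firm A's best replies: Tier1→Low; Tier2→Low; Tier3→Low; Tier4→Low; Tier5→Low.
Firm B's best replies: Low→Tier2; High→Tier1.
Only (Low, Tier2) has each player best-responding; Nash payoffs (8, 17).
Firm A's commitment gain: 11 − 8 = 3.

3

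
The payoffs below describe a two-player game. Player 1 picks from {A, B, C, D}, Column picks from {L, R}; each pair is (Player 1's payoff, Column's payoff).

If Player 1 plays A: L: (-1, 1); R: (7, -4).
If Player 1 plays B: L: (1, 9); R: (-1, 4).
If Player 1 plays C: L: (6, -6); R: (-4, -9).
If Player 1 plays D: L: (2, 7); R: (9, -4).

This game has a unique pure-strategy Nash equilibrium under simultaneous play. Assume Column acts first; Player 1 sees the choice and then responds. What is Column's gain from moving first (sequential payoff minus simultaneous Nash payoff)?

Player 1 best-responds to each possible Column move:
- L: Player 1 compares -1, 1, 6, 2 and picks C; Column would get -6.
- R: Player 1 compares 7, -1, -4, 9 and picks D; Column would get -4.
Maximizing over -6, -4, Column chooses R. Subgame-perfect outcome: (D, R) with payoffs (9, -4).
For the simultaneous game, intersect best replies.
Player 1's best replies: L→C; R→D.
Column's best replies: A→L; B→L; C→L; D→L.
Only (C, L) has each player best-responding; Nash payoffs (6, -6).
Column's commitment gain: -4 − -6 = 2.

2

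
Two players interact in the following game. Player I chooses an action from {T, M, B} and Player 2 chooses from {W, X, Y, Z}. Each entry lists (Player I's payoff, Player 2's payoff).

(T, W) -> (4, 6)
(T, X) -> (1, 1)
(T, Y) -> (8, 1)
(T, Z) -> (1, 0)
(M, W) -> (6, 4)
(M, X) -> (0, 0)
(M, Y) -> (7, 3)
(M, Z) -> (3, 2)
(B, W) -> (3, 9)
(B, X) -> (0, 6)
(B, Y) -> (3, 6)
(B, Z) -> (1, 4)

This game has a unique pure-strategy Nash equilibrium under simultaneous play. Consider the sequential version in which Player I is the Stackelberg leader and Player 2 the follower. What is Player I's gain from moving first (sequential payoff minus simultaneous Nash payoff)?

0

Work backward from Player 2's decision.
- T → Player 2 plays W (best of 6, 1, 1, 0); Player I gets 4.
- M → Player 2 plays W (best of 4, 0, 3, 2); Player I gets 6.
- B → Player 2 plays W (best of 9, 6, 6, 4); Player I gets 3.
Among 4, 6, 3, the best is 6 at M. Subgame-perfect outcome: (M, W) with payoffs (6, 4).
Now find the simultaneous Nash equilibrium.
Player I's best replies: W→M; X→T; Y→T; Z→M.
Player 2's best replies: T→W; M→W; B→W.
The unique mutual best reply is (M, W), giving (6, 4).
Player I's commitment gain: 6 − 6 = 0.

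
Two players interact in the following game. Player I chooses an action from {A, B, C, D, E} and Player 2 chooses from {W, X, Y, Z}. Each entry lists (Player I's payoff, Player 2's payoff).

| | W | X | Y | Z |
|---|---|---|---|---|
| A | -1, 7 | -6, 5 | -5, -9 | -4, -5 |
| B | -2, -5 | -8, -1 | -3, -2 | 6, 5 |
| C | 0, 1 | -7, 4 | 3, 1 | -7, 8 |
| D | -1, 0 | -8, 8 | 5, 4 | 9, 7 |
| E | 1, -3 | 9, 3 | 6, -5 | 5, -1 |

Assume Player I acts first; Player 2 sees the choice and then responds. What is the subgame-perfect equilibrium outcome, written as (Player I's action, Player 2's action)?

Backward induction with Player I moving first.
- A → Player 2 plays W (best of 7, 5, -9, -5); Player I gets -1.
- B → Player 2 plays Z (best of -5, -1, -2, 5); Player I gets 6.
- C → Player 2 plays Z (best of 1, 4, 1, 8); Player I gets -7.
- D → Player 2 plays X (best of 0, 8, 4, 7); Player I gets -8.
- E → Player 2 plays X (best of -3, 3, -5, -1); Player I gets 9.
Player I's induced payoffs are -1, 6, -7, -8, 9, so Player I commits to E. Subgame-perfect outcome: (E, X) with payoffs (9, 3).

(E, X)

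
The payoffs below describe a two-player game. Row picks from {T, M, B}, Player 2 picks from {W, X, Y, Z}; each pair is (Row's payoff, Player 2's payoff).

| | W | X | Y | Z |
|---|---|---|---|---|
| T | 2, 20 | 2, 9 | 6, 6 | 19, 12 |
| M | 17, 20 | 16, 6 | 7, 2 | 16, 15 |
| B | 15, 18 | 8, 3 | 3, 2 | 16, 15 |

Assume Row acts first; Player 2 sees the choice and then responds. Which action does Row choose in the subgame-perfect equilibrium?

Work backward from Player 2's decision.
- T: BR = W, leader payoff 2.
- M: BR = W, leader payoff 17.
- B: BR = W, leader payoff 15.
Row's induced payoffs are 2, 17, 15, so Row commits to M. Subgame-perfect outcome: (M, W) with payoffs (17, 20).

M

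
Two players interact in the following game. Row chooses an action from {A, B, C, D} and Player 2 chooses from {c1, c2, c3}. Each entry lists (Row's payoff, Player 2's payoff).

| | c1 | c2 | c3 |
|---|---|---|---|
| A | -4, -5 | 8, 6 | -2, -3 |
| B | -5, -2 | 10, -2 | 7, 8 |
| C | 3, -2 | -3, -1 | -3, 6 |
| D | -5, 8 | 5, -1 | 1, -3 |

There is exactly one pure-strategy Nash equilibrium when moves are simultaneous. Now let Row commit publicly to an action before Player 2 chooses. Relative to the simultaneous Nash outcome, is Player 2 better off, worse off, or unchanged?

worse off

Solve by backward induction (Row leads).
- A: Player 2 compares -5, 6, -3 and picks c2; Row would get 8.
- B: Player 2 compares -2, -2, 8 and picks c3; Row would get 7.
- C: Player 2 compares -2, -1, 6 and picks c3; Row would get -3.
- D: Player 2 compares 8, -1, -3 and picks c1; Row would get -5.
Row's induced payoffs are 8, 7, -3, -5, so Row commits to A. Subgame-perfect outcome: (A, c2) with payoffs (8, 6).
Now find the simultaneous Nash equilibrium.
Row's best replies: c1→C; c2→B; c3→B.
Player 2's best replies: A→c2; B→c3; C→c3; D→c1.
Only (B, c3) has each player best-responding; Nash payoffs (7, 8).
Player 2 earns 6 sequentially versus 8 at the Nash outcome: worse off.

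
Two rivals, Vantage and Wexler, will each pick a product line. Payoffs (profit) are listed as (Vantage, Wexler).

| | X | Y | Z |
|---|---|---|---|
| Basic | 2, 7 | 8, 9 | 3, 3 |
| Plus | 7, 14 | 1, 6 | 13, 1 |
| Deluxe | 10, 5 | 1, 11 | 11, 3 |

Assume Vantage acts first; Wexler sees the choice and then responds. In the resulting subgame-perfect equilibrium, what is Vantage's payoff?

8

Backward induction with Vantage moving first.
- Basic: Wexler compares 7, 9, 3 and picks Y; Vantage would get 8.
- Plus: Wexler compares 14, 6, 1 and picks X; Vantage would get 7.
- Deluxe: Wexler compares 5, 11, 3 and picks Y; Vantage would get 1.
Vantage's induced payoffs are 8, 7, 1, so Vantage commits to Basic. Subgame-perfect outcome: (Basic, Y) with payoffs (8, 9).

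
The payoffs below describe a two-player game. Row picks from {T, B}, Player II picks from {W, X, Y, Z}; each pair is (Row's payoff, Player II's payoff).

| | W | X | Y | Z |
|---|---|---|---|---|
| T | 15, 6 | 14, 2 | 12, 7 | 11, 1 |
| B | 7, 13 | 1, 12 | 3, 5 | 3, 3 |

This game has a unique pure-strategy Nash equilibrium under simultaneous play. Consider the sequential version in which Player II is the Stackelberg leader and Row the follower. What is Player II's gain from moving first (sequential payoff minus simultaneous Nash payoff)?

0

Row best-responds to each possible Player II move:
- W: BR = T, leader payoff 6.
- X: BR = T, leader payoff 2.
- Y: BR = T, leader payoff 7.
- Z: BR = T, leader payoff 1.
Among 6, 2, 7, 1, the best is 7 at Y. Subgame-perfect outcome: (T, Y) with payoffs (12, 7).
Under simultaneous play:
Row's best replies: W→T; X→T; Y→T; Z→T.
Player II's best replies: T→Y; B→W.
The unique mutual best reply is (T, Y), giving (12, 7).
Player II's commitment gain: 7 − 7 = 0.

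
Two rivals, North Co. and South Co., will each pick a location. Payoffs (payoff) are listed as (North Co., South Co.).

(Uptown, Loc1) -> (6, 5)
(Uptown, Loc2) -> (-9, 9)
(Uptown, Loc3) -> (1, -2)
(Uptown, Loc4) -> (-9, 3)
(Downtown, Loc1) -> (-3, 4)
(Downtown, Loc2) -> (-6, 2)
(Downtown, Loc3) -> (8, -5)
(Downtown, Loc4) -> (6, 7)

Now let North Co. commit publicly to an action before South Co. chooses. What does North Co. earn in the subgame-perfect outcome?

6

Solve by backward induction (North Co. leads).
- Uptown → South Co. plays Loc2 (best of 5, 9, -2, 3); North Co. gets -9.
- Downtown → South Co. plays Loc4 (best of 4, 2, -5, 7); North Co. gets 6.
Maximizing over -9, 6, North Co. chooses Downtown. Subgame-perfect outcome: (Downtown, Loc4) with payoffs (6, 7).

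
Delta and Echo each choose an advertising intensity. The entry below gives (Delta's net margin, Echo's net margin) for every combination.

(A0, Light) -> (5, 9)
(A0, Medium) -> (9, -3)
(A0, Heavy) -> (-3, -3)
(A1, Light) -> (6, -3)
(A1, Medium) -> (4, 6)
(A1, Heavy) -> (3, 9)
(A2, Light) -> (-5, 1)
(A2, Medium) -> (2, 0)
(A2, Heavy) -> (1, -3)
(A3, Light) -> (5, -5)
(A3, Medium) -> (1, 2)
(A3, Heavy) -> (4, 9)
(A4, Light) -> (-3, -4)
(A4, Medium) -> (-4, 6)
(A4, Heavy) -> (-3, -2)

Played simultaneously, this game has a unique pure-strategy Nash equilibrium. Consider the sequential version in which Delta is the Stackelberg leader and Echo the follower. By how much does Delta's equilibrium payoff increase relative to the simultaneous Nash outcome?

1

Solve by backward induction (Delta leads).
- A0: BR = Light, leader payoff 5.
- A1: BR = Heavy, leader payoff 3.
- A2: BR = Light, leader payoff -5.
- A3: BR = Heavy, leader payoff 4.
- A4: BR = Medium, leader payoff -4.
Maximizing over 5, 3, -5, 4, -4, Delta chooses A0. Subgame-perfect outcome: (A0, Light) with payoffs (5, 9).
Under simultaneous play:
Delta's best replies: Light→A1; Medium→A0; Heavy→A3.
Echo's best replies: A0→Light; A1→Heavy; A2→Light; A3→Heavy; A4→Medium.
The unique mutual best reply is (A3, Heavy), giving (4, 9).
Delta's commitment gain: 5 − 4 = 1.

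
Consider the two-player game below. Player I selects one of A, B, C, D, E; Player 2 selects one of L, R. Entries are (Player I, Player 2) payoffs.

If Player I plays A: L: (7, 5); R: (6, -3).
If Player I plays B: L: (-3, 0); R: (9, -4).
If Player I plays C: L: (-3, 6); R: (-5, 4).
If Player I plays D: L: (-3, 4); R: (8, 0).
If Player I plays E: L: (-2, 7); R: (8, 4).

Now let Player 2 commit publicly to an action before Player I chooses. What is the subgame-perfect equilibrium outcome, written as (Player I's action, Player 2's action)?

(A, L)

Solve by backward induction (Player 2 leads).
- L: BR = A, leader payoff 5.
- R: BR = B, leader payoff -4.
Among 5, -4, the best is 5 at L. Subgame-perfect outcome: (A, L) with payoffs (7, 5).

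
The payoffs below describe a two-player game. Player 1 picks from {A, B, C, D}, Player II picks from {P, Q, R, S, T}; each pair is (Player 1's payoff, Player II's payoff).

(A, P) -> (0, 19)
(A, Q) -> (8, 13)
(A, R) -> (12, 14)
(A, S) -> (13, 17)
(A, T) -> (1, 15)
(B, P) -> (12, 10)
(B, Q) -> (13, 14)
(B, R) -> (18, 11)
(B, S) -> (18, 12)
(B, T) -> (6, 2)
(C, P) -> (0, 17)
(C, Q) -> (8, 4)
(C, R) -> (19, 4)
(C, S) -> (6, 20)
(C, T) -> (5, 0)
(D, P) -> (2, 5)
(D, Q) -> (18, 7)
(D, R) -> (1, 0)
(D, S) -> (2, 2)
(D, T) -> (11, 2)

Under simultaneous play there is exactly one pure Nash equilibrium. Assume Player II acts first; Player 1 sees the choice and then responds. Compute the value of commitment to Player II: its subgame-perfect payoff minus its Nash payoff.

5

Work backward from Player 1's decision.
- P: BR = B, leader payoff 10.
- Q: BR = D, leader payoff 7.
- R: BR = C, leader payoff 4.
- S: BR = B, leader payoff 12.
- T: BR = D, leader payoff 2.
Player II's induced payoffs are 10, 7, 4, 12, 2, so Player II commits to S. Subgame-perfect outcome: (B, S) with payoffs (18, 12).
Now find the simultaneous Nash equilibrium.
Player 1's best replies: P→B; Q→D; R→C; S→B; T→D.
Player II's best replies: A→P; B→Q; C→S; D→Q.
The unique mutual best reply is (D, Q), giving (18, 7).
Player II's commitment gain: 12 − 7 = 5.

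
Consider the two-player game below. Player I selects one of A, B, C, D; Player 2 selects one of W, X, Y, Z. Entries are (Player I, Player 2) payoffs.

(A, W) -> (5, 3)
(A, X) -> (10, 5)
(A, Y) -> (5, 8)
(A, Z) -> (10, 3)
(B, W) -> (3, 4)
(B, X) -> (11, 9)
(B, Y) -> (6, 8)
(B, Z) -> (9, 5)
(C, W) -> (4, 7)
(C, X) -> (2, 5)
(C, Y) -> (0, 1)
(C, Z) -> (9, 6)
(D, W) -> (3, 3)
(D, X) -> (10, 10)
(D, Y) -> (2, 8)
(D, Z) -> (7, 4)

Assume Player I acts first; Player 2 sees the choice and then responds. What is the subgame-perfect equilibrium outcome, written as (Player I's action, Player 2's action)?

(B, X)

Backward induction with Player I moving first.
- A → Player 2 plays Y (best of 3, 5, 8, 3); Player I gets 5.
- B → Player 2 plays X (best of 4, 9, 8, 5); Player I gets 11.
- C → Player 2 plays W (best of 7, 5, 1, 6); Player I gets 4.
- D → Player 2 plays X (best of 3, 10, 8, 4); Player I gets 10.
Maximizing over 5, 11, 4, 10, Player I chooses B. Subgame-perfect outcome: (B, X) with payoffs (11, 9).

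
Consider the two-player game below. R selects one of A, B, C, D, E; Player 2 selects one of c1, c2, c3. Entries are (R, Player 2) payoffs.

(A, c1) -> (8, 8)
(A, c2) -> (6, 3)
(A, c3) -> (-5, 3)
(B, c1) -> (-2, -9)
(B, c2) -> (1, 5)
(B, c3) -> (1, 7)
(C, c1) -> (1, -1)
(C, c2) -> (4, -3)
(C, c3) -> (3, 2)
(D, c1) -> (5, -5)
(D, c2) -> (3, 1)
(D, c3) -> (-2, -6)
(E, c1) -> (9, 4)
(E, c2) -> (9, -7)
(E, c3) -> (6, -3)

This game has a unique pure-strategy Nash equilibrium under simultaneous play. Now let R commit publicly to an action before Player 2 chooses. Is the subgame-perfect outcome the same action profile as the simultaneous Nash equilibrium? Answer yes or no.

yes

Work backward from Player 2's decision.
- A → Player 2 plays c1 (best of 8, 3, 3); R gets 8.
- B → Player 2 plays c3 (best of -9, 5, 7); R gets 1.
- C → Player 2 plays c3 (best of -1, -3, 2); R gets 3.
- D → Player 2 plays c2 (best of -5, 1, -6); R gets 3.
- E → Player 2 plays c1 (best of 4, -7, -3); R gets 9.
R's induced payoffs are 8, 1, 3, 3, 9, so R commits to E. Subgame-perfect outcome: (E, c1) with payoffs (9, 4).
For the simultaneous game, intersect best replies.
R's best replies: c1→E; c2→E; c3→E.
Player 2's best replies: A→c1; B→c3; C→c3; D→c2; E→c1.
The unique mutual best reply is (E, c1), giving (9, 4).
Sequential outcome (E, c1) coincides with the Nash profile (E, c1).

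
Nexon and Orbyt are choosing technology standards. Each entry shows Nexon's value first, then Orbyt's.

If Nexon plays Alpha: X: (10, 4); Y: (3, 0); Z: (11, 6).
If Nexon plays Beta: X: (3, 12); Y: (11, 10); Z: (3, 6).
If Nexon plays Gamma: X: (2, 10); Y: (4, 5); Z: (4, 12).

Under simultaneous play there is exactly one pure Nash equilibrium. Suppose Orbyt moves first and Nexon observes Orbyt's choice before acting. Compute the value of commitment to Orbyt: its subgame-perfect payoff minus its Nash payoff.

Work backward from Nexon's decision.
- X: BR = Alpha, leader payoff 4.
- Y: BR = Beta, leader payoff 10.
- Z: BR = Alpha, leader payoff 6.
Among 4, 10, 6, the best is 10 at Y. Subgame-perfect outcome: (Beta, Y) with payoffs (11, 10).
For the simultaneous game, intersect best replies.
Nexon's best replies: X→Alpha; Y→Beta; Z→Alpha.
Orbyt's best replies: Alpha→Z; Beta→X; Gamma→Z.
The unique mutual best reply is (Alpha, Z), giving (11, 6).
Orbyt's commitment gain: 10 − 6 = 4.

4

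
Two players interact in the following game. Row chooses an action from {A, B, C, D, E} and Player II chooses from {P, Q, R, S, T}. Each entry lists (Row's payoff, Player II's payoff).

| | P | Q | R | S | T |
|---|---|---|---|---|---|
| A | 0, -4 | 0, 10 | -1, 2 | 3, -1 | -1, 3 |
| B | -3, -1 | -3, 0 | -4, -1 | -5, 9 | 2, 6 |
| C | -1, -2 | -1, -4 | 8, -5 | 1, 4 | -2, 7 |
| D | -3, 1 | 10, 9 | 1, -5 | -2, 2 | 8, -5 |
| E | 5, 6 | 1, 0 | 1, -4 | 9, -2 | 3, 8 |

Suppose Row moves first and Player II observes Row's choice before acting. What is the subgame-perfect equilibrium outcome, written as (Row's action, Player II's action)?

Backward induction with Row moving first.
- A: Player II compares -4, 10, 2, -1, 3 and picks Q; Row would get 0.
- B: Player II compares -1, 0, -1, 9, 6 and picks S; Row would get -5.
- C: Player II compares -2, -4, -5, 4, 7 and picks T; Row would get -2.
- D: Player II compares 1, 9, -5, 2, -5 and picks Q; Row would get 10.
- E: Player II compares 6, 0, -4, -2, 8 and picks T; Row would get 3.
Among 0, -5, -2, 10, 3, the best is 10 at D. Subgame-perfect outcome: (D, Q) with payoffs (10, 9).

(D, Q)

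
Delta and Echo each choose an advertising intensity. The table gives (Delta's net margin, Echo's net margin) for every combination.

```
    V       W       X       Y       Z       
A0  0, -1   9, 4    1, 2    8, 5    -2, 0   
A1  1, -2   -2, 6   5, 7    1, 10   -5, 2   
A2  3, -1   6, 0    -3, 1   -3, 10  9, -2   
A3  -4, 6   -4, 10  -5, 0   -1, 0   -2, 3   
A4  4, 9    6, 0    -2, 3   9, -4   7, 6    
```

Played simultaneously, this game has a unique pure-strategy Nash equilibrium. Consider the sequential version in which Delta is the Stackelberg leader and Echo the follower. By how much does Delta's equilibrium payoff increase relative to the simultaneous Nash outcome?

4

Echo best-responds to each possible Delta move:
- A0: Echo compares -1, 4, 2, 5, 0 and picks Y; Delta would get 8.
- A1: Echo compares -2, 6, 7, 10, 2 and picks Y; Delta would get 1.
- A2: Echo compares -1, 0, 1, 10, -2 and picks Y; Delta would get -3.
- A3: Echo compares 6, 10, 0, 0, 3 and picks W; Delta would get -4.
- A4: Echo compares 9, 0, 3, -4, 6 and picks V; Delta would get 4.
Delta's induced payoffs are 8, 1, -3, -4, 4, so Delta commits to A0. Subgame-perfect outcome: (A0, Y) with payoffs (8, 5).
For the simultaneous game, intersect best replies.
Delta's best replies: V→A4; W→A0; X→A1; Y→A4; Z→A2.
Echo's best replies: A0→Y; A1→Y; A2→Y; A3→W; A4→V.
Only (A4, V) has each player best-responding; Nash payoffs (4, 9).
Delta's commitment gain: 8 − 4 = 4.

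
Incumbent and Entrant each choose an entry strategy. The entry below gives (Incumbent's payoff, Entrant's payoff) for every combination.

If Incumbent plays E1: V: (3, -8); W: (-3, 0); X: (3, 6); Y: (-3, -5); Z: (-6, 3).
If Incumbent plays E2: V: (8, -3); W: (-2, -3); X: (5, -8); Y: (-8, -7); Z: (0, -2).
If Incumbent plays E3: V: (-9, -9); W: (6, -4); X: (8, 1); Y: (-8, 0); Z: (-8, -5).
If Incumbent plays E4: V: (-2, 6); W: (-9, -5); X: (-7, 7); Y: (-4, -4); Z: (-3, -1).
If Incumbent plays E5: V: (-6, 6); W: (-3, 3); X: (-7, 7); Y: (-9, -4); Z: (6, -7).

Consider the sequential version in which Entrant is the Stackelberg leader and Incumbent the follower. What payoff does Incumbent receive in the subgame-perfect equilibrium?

8

Incumbent best-responds to each possible Entrant move:
- V: Incumbent compares 3, 8, -9, -2, -6 and picks E2; Entrant would get -3.
- W: Incumbent compares -3, -2, 6, -9, -3 and picks E3; Entrant would get -4.
- X: Incumbent compares 3, 5, 8, -7, -7 and picks E3; Entrant would get 1.
- Y: Incumbent compares -3, -8, -8, -4, -9 and picks E1; Entrant would get -5.
- Z: Incumbent compares -6, 0, -8, -3, 6 and picks E5; Entrant would get -7.
Maximizing over -3, -4, 1, -5, -7, Entrant chooses X. Subgame-perfect outcome: (E3, X) with payoffs (8, 1).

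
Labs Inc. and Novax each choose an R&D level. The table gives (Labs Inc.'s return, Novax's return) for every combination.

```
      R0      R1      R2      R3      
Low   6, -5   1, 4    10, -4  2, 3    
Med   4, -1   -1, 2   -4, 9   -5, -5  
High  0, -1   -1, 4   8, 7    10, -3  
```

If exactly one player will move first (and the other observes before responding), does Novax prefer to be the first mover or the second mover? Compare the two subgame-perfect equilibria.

If Labs Inc. leads: Novax's best replies are Low→R1, Med→R2, High→R2; Labs Inc.'s induced payoffs 1, -4, 8; outcome (High, R2), payoffs (8, 7).
If Novax leads: Labs Inc.'s best replies are R0→Low, R1→Low, R2→Low, R3→High; Novax's induced payoffs -5, 4, -4, -3; outcome (Low, R1), payoffs (1, 4).
Novax gets 4 moving first and 7 moving second, so Novax prefers to move second.

second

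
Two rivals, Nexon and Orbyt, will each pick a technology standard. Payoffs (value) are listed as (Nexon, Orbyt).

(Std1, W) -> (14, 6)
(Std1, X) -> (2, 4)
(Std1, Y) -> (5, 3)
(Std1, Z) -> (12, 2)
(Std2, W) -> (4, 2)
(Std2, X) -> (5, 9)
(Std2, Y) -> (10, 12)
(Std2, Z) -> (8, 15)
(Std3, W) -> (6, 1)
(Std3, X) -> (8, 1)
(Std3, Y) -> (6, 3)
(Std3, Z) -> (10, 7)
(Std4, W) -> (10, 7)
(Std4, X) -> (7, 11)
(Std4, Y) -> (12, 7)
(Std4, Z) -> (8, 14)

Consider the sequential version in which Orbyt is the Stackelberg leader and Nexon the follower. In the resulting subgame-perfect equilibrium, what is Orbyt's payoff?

7

Nexon best-responds to each possible Orbyt move:
- W: Nexon compares 14, 4, 6, 10 and picks Std1; Orbyt would get 6.
- X: Nexon compares 2, 5, 8, 7 and picks Std3; Orbyt would get 1.
- Y: Nexon compares 5, 10, 6, 12 and picks Std4; Orbyt would get 7.
- Z: Nexon compares 12, 8, 10, 8 and picks Std1; Orbyt would get 2.
Among 6, 1, 7, 2, the best is 7 at Y. Subgame-perfect outcome: (Std4, Y) with payoffs (12, 7).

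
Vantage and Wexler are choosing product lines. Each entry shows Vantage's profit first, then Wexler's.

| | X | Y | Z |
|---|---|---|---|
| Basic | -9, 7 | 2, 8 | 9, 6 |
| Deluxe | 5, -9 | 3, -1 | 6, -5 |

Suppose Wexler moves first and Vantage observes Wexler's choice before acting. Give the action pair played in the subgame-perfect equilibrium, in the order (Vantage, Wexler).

(Basic, Z)

Vantage best-responds to each possible Wexler move:
- X → Vantage plays Deluxe (best of -9, 5); Wexler gets -9.
- Y → Vantage plays Deluxe (best of 2, 3); Wexler gets -1.
- Z → Vantage plays Basic (best of 9, 6); Wexler gets 6.
Among -9, -1, 6, the best is 6 at Z. Subgame-perfect outcome: (Basic, Z) with payoffs (9, 6).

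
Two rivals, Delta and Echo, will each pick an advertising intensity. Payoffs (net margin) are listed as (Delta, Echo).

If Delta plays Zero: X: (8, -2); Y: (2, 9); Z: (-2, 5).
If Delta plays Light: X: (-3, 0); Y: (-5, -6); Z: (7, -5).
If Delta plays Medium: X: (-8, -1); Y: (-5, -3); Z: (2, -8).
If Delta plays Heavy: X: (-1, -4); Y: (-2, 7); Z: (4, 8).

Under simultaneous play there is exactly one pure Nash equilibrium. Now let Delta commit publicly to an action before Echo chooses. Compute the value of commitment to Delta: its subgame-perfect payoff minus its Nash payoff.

2

Solve by backward induction (Delta leads).
- Zero: BR = Y, leader payoff 2.
- Light: BR = X, leader payoff -3.
- Medium: BR = X, leader payoff -8.
- Heavy: BR = Z, leader payoff 4.
Delta's induced payoffs are 2, -3, -8, 4, so Delta commits to Heavy. Subgame-perfect outcome: (Heavy, Z) with payoffs (4, 8).
Now find the simultaneous Nash equilibrium.
Delta's best replies: X→Zero; Y→Zero; Z→Light.
Echo's best replies: Zero→Y; Light→X; Medium→X; Heavy→Z.
The unique mutual best reply is (Zero, Y), giving (2, 9).
Delta's commitment gain: 4 − 2 = 2.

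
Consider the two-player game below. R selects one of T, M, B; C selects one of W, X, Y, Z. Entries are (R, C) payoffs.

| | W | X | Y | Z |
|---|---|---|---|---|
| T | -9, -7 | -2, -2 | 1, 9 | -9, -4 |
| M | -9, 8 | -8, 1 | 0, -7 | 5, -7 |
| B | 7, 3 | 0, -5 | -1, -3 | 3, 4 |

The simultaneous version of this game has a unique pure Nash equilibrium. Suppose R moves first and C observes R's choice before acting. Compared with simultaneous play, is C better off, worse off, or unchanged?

worse off

Work backward from C's decision.
- T → C plays Y (best of -7, -2, 9, -4); R gets 1.
- M → C plays W (best of 8, 1, -7, -7); R gets -9.
- B → C plays Z (best of 3, -5, -3, 4); R gets 3.
R's induced payoffs are 1, -9, 3, so R commits to B. Subgame-perfect outcome: (B, Z) with payoffs (3, 4).
Under simultaneous play:
R's best replies: W→B; X→B; Y→T; Z→M.
C's best replies: T→Y; M→W; B→Z.
The unique mutual best reply is (T, Y), giving (1, 9).
C earns 4 sequentially versus 9 at the Nash outcome: worse off.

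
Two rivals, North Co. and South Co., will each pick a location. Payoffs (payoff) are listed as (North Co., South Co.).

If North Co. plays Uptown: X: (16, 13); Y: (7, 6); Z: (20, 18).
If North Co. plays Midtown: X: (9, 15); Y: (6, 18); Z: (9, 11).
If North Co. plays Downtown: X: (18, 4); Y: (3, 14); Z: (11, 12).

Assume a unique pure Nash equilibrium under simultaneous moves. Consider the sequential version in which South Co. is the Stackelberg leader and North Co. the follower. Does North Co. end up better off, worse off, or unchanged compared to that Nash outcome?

unchanged

Solve by backward induction (South Co. leads).
- X → North Co. plays Downtown (best of 16, 9, 18); South Co. gets 4.
- Y → North Co. plays Uptown (best of 7, 6, 3); South Co. gets 6.
- Z → North Co. plays Uptown (best of 20, 9, 11); South Co. gets 18.
South Co.'s induced payoffs are 4, 6, 18, so South Co. commits to Z. Subgame-perfect outcome: (Uptown, Z) with payoffs (20, 18).
For the simultaneous game, intersect best replies.
North Co.'s best replies: X→Downtown; Y→Uptown; Z→Uptown.
South Co.'s best replies: Uptown→Z; Midtown→Y; Downtown→Y.
The unique mutual best reply is (Uptown, Z), giving (20, 18).
North Co. earns 20 sequentially versus 20 at the Nash outcome: unchanged.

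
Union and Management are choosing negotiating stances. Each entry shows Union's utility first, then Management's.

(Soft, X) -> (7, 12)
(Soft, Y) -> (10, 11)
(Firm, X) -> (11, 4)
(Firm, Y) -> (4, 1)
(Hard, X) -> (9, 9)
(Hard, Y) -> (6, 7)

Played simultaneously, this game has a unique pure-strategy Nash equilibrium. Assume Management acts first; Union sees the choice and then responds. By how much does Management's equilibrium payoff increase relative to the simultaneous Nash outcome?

7

Backward induction with Management moving first.
- X: BR = Firm, leader payoff 4.
- Y: BR = Soft, leader payoff 11.
Maximizing over 4, 11, Management chooses Y. Subgame-perfect outcome: (Soft, Y) with payoffs (10, 11).
Under simultaneous play:
Union's best replies: X→Firm; Y→Soft.
Management's best replies: Soft→X; Firm→X; Hard→X.
The unique mutual best reply is (Firm, X), giving (11, 4).
Management's commitment gain: 11 − 4 = 7.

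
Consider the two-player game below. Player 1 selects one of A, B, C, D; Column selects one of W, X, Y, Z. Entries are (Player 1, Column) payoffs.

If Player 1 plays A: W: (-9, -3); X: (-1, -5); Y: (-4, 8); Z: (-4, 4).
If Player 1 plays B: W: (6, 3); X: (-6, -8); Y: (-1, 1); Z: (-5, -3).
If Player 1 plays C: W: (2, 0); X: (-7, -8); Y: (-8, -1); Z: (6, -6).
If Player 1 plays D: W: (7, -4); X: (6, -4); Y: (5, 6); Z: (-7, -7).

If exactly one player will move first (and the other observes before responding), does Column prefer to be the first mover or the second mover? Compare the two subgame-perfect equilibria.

If Player 1 leads: Column's best replies are A→Y, B→W, C→W, D→Y; Player 1's induced payoffs -4, 6, 2, 5; outcome (B, W), payoffs (6, 3).
If Column leads: Player 1's best replies are W→D, X→D, Y→D, Z→C; Column's induced payoffs -4, -4, 6, -6; outcome (D, Y), payoffs (5, 6).
Column gets 6 moving first and 3 moving second, so Column prefers to move first.

first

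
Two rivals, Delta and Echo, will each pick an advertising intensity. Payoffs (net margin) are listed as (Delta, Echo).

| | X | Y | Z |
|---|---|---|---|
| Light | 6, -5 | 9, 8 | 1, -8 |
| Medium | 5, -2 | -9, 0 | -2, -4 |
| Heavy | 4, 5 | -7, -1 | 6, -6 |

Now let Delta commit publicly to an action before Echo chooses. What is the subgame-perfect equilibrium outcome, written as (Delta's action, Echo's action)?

Backward induction with Delta moving first.
- Light: BR = Y, leader payoff 9.
- Medium: BR = Y, leader payoff -9.
- Heavy: BR = X, leader payoff 4.
Maximizing over 9, -9, 4, Delta chooses Light. Subgame-perfect outcome: (Light, Y) with payoffs (9, 8).

(Light, Y)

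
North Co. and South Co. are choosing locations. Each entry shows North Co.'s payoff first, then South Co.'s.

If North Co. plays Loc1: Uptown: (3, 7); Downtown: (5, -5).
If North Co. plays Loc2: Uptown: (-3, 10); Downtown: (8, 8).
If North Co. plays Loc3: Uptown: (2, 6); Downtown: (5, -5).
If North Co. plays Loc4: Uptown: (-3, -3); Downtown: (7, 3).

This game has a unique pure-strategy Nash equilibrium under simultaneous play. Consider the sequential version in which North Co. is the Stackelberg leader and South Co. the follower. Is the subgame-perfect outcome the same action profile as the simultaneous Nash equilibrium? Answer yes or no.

no

Work backward from South Co.'s decision.
- Loc1: BR = Uptown, leader payoff 3.
- Loc2: BR = Uptown, leader payoff -3.
- Loc3: BR = Uptown, leader payoff 2.
- Loc4: BR = Downtown, leader payoff 7.
Among 3, -3, 2, 7, the best is 7 at Loc4. Subgame-perfect outcome: (Loc4, Downtown) with payoffs (7, 3).
Under simultaneous play:
North Co.'s best replies: Uptown→Loc1; Downtown→Loc2.
South Co.'s best replies: Loc1→Uptown; Loc2→Uptown; Loc3→Uptown; Loc4→Downtown.
The unique mutual best reply is (Loc1, Uptown), giving (3, 7).
Sequential outcome (Loc4, Downtown) differs from the Nash profile (Loc1, Uptown).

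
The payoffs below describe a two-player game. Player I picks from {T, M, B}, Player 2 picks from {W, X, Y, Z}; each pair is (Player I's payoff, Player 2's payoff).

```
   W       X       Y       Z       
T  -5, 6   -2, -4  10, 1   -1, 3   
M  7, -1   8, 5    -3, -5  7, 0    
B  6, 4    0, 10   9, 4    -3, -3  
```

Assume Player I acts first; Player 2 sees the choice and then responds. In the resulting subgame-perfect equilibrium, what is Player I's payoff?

Solve by backward induction (Player I leads).
- T: BR = W, leader payoff -5.
- M: BR = X, leader payoff 8.
- B: BR = X, leader payoff 0.
Maximizing over -5, 8, 0, Player I chooses M. Subgame-perfect outcome: (M, X) with payoffs (8, 5).

8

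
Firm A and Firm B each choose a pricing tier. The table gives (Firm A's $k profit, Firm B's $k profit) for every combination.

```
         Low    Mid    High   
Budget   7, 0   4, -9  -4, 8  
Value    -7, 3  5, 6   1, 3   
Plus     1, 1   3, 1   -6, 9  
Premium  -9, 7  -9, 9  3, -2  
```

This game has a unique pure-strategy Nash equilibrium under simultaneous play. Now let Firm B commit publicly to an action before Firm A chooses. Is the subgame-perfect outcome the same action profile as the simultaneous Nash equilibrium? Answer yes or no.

Backward induction with Firm B moving first.
- Low: BR = Budget, leader payoff 0.
- Mid: BR = Value, leader payoff 6.
- High: BR = Premium, leader payoff -2.
Maximizing over 0, 6, -2, Firm B chooses Mid. Subgame-perfect outcome: (Value, Mid) with payoffs (5, 6).
For the simultaneous game, intersect best replies.
Firm A's best replies: Low→Budget; Mid→Value; High→Premium.
Firm B's best replies: Budget→High; Value→Mid; Plus→High; Premium→Mid.
Only (Value, Mid) has each player best-responding; Nash payoffs (5, 6).
Sequential outcome (Value, Mid) coincides with the Nash profile (Value, Mid).

yes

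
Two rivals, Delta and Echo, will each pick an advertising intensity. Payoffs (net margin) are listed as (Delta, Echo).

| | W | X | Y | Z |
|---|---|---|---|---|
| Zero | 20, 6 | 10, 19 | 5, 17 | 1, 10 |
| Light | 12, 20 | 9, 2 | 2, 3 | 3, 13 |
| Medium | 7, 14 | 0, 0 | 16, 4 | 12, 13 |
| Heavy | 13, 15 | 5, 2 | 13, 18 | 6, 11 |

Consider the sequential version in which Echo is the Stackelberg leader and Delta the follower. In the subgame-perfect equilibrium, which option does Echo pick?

X

Solve by backward induction (Echo leads).
- W → Delta plays Zero (best of 20, 12, 7, 13); Echo gets 6.
- X → Delta plays Zero (best of 10, 9, 0, 5); Echo gets 19.
- Y → Delta plays Medium (best of 5, 2, 16, 13); Echo gets 4.
- Z → Delta plays Medium (best of 1, 3, 12, 6); Echo gets 13.
Among 6, 19, 4, 13, the best is 19 at X. Subgame-perfect outcome: (Zero, X) with payoffs (10, 19).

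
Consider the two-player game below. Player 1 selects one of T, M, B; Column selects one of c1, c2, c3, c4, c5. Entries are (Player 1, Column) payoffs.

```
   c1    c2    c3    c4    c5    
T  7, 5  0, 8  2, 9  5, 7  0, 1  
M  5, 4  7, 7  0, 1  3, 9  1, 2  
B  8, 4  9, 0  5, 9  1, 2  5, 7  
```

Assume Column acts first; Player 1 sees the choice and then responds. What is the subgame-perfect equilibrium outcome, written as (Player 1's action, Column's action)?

Work backward from Player 1's decision.
- c1 → Player 1 plays B (best of 7, 5, 8); Column gets 4.
- c2 → Player 1 plays B (best of 0, 7, 9); Column gets 0.
- c3 → Player 1 plays B (best of 2, 0, 5); Column gets 9.
- c4 → Player 1 plays T (best of 5, 3, 1); Column gets 7.
- c5 → Player 1 plays B (best of 0, 1, 5); Column gets 7.
Column's induced payoffs are 4, 0, 9, 7, 7, so Column commits to c3. Subgame-perfect outcome: (B, c3) with payoffs (5, 9).

(B, c3)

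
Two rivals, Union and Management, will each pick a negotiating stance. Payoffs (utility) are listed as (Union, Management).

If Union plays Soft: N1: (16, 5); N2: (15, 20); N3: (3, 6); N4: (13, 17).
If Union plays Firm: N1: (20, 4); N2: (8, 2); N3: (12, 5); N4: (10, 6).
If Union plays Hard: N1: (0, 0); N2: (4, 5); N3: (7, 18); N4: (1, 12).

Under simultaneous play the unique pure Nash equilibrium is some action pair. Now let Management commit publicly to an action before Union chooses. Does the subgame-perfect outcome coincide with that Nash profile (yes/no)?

yes

Solve by backward induction (Management leads).
- N1 → Union plays Firm (best of 16, 20, 0); Management gets 4.
- N2 → Union plays Soft (best of 15, 8, 4); Management gets 20.
- N3 → Union plays Firm (best of 3, 12, 7); Management gets 5.
- N4 → Union plays Soft (best of 13, 10, 1); Management gets 17.
Maximizing over 4, 20, 5, 17, Management chooses N2. Subgame-perfect outcome: (Soft, N2) with payoffs (15, 20).
Now find the simultaneous Nash equilibrium.
Union's best replies: N1→Firm; N2→Soft; N3→Firm; N4→Soft.
Management's best replies: Soft→N2; Firm→N4; Hard→N3.
Only (Soft, N2) has each player best-responding; Nash payoffs (15, 20).
Sequential outcome (Soft, N2) coincides with the Nash profile (Soft, N2).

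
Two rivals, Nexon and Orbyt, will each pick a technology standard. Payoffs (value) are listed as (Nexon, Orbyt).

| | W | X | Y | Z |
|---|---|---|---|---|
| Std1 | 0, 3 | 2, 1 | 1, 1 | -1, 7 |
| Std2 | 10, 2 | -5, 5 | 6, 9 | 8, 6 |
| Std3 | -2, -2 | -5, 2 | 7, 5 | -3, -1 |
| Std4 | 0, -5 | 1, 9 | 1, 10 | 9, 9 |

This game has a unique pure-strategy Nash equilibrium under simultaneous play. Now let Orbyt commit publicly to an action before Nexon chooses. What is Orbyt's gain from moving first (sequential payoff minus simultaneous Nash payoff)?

4

Solve by backward induction (Orbyt leads).
- W: BR = Std2, leader payoff 2.
- X: BR = Std1, leader payoff 1.
- Y: BR = Std3, leader payoff 5.
- Z: BR = Std4, leader payoff 9.
Among 2, 1, 5, 9, the best is 9 at Z. Subgame-perfect outcome: (Std4, Z) with payoffs (9, 9).
For the simultaneous game, intersect best replies.
Nexon's best replies: W→Std2; X→Std1; Y→Std3; Z→Std4.
Orbyt's best replies: Std1→Z; Std2→Y; Std3→Y; Std4→Y.
The unique mutual best reply is (Std3, Y), giving (7, 5).
Orbyt's commitment gain: 9 − 5 = 4.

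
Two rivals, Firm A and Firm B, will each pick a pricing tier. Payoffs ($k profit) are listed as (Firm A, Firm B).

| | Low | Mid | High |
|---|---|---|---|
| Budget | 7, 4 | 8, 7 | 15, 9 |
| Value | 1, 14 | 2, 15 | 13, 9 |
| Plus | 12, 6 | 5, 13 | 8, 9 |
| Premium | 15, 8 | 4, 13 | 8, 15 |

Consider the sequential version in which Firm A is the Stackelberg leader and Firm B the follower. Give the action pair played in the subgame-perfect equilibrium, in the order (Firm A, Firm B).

(Budget, High)

Solve by backward induction (Firm A leads).
- Budget: BR = High, leader payoff 15.
- Value: BR = Mid, leader payoff 2.
- Plus: BR = Mid, leader payoff 5.
- Premium: BR = High, leader payoff 8.
Firm A's induced payoffs are 15, 2, 5, 8, so Firm A commits to Budget. Subgame-perfect outcome: (Budget, High) with payoffs (15, 9).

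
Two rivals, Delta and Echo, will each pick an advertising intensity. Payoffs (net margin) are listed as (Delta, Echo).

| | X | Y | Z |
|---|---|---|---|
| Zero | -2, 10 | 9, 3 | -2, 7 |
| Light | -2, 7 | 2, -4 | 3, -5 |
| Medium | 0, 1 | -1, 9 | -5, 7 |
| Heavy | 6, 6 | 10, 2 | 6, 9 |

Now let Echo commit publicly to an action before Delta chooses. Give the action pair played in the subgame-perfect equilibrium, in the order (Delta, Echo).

Work backward from Delta's decision.
- X → Delta plays Heavy (best of -2, -2, 0, 6); Echo gets 6.
- Y → Delta plays Heavy (best of 9, 2, -1, 10); Echo gets 2.
- Z → Delta plays Heavy (best of -2, 3, -5, 6); Echo gets 9.
Echo's induced payoffs are 6, 2, 9, so Echo commits to Z. Subgame-perfect outcome: (Heavy, Z) with payoffs (6, 9).

(Heavy, Z)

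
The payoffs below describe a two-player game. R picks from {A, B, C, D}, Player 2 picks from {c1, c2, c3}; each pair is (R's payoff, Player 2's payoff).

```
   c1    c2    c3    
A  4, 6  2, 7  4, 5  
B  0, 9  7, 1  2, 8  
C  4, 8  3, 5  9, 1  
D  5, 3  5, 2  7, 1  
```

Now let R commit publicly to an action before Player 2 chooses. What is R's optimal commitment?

D

Backward induction with R moving first.
- A: BR = c2, leader payoff 2.
- B: BR = c1, leader payoff 0.
- C: BR = c1, leader payoff 4.
- D: BR = c1, leader payoff 5.
Maximizing over 2, 0, 4, 5, R chooses D. Subgame-perfect outcome: (D, c1) with payoffs (5, 3).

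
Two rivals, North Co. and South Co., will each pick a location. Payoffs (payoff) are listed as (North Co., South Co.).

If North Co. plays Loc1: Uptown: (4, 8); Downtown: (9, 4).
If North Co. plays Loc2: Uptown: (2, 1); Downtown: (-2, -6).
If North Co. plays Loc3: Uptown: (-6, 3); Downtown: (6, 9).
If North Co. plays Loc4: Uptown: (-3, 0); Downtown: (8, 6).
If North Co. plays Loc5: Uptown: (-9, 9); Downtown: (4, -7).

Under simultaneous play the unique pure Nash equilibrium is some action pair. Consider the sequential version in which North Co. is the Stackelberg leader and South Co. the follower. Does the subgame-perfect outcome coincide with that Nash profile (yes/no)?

Work backward from South Co.'s decision.
- Loc1: BR = Uptown, leader payoff 4.
- Loc2: BR = Uptown, leader payoff 2.
- Loc3: BR = Downtown, leader payoff 6.
- Loc4: BR = Downtown, leader payoff 8.
- Loc5: BR = Uptown, leader payoff -9.
Maximizing over 4, 2, 6, 8, -9, North Co. chooses Loc4. Subgame-perfect outcome: (Loc4, Downtown) with payoffs (8, 6).
Under simultaneous play:
North Co.'s best replies: Uptown→Loc1; Downtown→Loc1.
South Co.'s best replies: Loc1→Uptown; Loc2→Uptown; Loc3→Downtown; Loc4→Downtown; Loc5→Uptown.
Only (Loc1, Uptown) has each player best-responding; Nash payoffs (4, 8).
Sequential outcome (Loc4, Downtown) differs from the Nash profile (Loc1, Uptown).

no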